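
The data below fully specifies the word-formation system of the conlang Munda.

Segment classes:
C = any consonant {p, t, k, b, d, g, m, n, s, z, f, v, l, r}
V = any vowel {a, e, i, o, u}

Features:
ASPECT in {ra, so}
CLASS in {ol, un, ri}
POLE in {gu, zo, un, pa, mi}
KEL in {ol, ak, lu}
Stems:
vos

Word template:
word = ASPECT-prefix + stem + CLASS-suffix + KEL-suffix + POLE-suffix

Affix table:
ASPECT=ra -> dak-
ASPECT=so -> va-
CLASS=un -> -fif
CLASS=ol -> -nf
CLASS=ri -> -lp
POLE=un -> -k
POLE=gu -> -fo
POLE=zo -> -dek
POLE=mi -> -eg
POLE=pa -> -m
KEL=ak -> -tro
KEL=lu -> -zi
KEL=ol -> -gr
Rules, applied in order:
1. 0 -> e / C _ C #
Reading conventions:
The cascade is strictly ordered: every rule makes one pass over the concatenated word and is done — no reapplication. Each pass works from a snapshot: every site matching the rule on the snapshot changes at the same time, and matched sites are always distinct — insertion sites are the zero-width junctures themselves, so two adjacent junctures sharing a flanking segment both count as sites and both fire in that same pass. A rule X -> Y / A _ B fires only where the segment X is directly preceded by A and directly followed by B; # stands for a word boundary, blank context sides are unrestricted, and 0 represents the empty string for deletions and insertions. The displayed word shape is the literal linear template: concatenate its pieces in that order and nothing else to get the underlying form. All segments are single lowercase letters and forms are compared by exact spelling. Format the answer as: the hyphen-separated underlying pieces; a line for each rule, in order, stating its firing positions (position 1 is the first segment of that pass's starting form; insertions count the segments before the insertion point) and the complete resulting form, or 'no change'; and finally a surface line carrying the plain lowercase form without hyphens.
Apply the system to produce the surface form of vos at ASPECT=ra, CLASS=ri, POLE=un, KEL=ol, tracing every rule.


underlying: dak-vos-lp-gr-k
1. 0 -> e / C _ C #: inserts after position(s) 10: dakvoslpgrek
surface: dakvoslpgrek


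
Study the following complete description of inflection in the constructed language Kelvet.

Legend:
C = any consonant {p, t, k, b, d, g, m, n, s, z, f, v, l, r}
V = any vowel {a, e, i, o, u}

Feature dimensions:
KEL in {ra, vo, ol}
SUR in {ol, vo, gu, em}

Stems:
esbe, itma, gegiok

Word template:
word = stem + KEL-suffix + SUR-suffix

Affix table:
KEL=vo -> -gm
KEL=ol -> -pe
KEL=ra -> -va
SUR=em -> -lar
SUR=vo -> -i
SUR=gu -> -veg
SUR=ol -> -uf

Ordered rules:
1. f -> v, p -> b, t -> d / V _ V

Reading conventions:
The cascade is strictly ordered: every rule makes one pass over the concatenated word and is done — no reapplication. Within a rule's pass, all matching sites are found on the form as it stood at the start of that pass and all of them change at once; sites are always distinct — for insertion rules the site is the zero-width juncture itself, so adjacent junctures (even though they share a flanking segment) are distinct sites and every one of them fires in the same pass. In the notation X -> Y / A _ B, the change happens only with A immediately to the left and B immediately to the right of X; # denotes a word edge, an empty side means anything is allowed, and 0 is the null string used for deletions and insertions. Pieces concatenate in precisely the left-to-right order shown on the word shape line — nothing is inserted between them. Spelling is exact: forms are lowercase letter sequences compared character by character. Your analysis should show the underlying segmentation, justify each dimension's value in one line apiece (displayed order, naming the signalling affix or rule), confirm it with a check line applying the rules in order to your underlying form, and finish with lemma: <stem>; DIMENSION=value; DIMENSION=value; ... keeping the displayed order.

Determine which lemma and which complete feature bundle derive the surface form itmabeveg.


underlying: itma-pe-veg
KEL=ol - signalled by the affix -pe
SUR=gu - signalled by the affix -veg
check: itmapeveg -> itmabeveg
lemma: itma; KEL=ol; SUR=gu


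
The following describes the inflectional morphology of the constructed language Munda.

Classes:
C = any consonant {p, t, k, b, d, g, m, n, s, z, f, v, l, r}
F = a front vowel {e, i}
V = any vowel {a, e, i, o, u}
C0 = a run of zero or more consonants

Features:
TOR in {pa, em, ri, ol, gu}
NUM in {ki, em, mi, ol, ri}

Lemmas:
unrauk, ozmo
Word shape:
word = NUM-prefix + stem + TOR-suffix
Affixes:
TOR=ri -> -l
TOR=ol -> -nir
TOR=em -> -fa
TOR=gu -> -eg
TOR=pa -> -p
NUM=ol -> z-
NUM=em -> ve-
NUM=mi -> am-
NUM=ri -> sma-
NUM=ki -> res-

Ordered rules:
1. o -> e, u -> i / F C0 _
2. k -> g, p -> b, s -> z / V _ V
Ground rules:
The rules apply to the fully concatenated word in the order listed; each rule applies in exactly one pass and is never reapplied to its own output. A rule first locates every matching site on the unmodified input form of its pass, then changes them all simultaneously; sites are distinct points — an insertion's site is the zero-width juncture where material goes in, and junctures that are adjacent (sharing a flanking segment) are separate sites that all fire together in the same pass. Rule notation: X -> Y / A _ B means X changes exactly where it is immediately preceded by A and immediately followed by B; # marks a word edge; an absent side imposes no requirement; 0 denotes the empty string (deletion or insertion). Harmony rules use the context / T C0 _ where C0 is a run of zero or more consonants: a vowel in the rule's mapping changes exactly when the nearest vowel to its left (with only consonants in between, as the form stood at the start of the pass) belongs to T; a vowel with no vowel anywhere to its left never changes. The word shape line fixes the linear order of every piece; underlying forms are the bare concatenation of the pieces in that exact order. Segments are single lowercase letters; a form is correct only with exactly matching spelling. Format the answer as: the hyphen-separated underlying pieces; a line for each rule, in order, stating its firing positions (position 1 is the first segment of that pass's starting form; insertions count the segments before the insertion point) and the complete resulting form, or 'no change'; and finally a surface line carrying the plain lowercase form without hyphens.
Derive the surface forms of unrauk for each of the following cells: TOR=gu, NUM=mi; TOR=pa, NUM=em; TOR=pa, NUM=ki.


cell TOR=gu, NUM=mi:
underlying: am-unrauk-eg
1. o -> e, u -> i / F C0 _: no change
2. k -> g, p -> b, s -> z / V _ V: fires at position(s) 8: amunraugeg
surface: amunraugeg

cell TOR=pa, NUM=em:
underlying: ve-unrauk-p
1. o -> e, u -> i / F C0 _: fires at position(s) 3: veinraukp
2. k -> g, p -> b, s -> z / V _ V: no change
surface: veinraukp

cell TOR=pa, NUM=ki:
underlying: res-unrauk-p
1. o -> e, u -> i / F C0 _: fires at position(s) 4: resinraukp
2. k -> g, p -> b, s -> z / V _ V: fires at position(s) 3: rezinraukp
surface: rezinraukp


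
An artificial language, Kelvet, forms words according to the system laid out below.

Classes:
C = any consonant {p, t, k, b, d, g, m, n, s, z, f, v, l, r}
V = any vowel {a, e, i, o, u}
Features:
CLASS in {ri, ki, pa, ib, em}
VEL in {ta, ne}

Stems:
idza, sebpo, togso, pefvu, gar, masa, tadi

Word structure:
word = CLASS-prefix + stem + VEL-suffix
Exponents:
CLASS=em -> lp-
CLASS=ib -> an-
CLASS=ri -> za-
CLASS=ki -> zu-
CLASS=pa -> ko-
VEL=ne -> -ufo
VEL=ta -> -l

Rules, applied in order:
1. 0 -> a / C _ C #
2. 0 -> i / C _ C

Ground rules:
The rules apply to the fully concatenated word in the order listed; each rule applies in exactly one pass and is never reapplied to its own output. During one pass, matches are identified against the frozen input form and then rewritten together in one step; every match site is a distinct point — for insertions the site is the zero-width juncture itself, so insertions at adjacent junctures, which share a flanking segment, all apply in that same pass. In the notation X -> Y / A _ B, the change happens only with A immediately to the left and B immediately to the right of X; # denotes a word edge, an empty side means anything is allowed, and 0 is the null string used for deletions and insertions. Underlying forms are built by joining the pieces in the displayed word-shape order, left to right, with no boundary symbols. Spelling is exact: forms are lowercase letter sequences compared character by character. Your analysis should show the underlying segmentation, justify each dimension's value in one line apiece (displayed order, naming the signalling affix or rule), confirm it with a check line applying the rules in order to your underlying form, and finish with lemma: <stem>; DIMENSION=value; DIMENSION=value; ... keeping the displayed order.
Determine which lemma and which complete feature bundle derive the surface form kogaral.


underlying: ko-gar-l
CLASS=pa - signalled by the affix ko-
VEL=ta - signalled by the affix -l
check: kogarl -> kogaral -> kogaral
lemma: gar; CLASS=pa; VEL=ta


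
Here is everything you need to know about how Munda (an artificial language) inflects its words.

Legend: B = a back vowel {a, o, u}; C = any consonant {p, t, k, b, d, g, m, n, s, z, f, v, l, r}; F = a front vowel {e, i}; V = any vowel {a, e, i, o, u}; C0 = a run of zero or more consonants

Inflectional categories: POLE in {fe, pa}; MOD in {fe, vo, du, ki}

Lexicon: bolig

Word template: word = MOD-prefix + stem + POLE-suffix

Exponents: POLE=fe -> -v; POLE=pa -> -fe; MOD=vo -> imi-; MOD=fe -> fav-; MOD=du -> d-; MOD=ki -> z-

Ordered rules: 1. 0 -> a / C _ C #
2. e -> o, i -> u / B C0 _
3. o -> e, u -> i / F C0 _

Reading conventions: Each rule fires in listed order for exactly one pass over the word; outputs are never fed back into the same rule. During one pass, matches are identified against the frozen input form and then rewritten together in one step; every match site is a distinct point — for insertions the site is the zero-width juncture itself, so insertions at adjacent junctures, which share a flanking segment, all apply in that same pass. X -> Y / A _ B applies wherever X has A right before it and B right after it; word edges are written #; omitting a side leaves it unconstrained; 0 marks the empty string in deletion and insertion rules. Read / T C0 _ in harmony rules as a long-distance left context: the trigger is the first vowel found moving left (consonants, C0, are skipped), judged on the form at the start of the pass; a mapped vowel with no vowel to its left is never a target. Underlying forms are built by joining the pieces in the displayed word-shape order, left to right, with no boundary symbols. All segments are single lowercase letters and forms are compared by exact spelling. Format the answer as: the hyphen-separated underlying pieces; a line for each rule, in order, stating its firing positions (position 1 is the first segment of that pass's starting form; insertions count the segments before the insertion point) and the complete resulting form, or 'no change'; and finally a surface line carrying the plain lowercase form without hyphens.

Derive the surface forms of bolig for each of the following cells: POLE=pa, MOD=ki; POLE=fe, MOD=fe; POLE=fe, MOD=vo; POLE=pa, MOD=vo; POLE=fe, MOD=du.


cell POLE=pa, MOD=ki:
underlying: z-bolig-fe
1. 0 -> a / C _ C #: no change
2. e -> o, i -> u / B C0 _: fires at position(s) 5: zbolugfe
3. o -> e, u -> i / F C0 _: no change
surface: zbolugfe

cell POLE=fe, MOD=fe:
underlying: fav-bolig-v
1. 0 -> a / C _ C #: inserts after position(s) 8: favboligav
2. e -> o, i -> u / B C0 _: fires at position(s) 7: favbolugav
3. o -> e, u -> i / F C0 _: no change
surface: favbolugav

cell POLE=fe, MOD=vo:
underlying: imi-bolig-v
1. 0 -> a / C _ C #: inserts after position(s) 8: imiboligav
2. e -> o, i -> u / B C0 _: fires at position(s) 7: imibolugav
3. o -> e, u -> i / F C0 _: fires at position(s) 5: imibelugav
surface: imibelugav

cell POLE=pa, MOD=vo:
underlying: imi-bolig-fe
1. 0 -> a / C _ C #: no change
2. e -> o, i -> u / B C0 _: fires at position(s) 7: imibolugfe
3. o -> e, u -> i / F C0 _: fires at position(s) 5: imibelugfe
surface: imibelugfe

cell POLE=fe, MOD=du:
underlying: d-bolig-v
1. 0 -> a / C _ C #: inserts after position(s) 6: dboligav
2. e -> o, i -> u / B C0 _: fires at position(s) 5: dbolugav
3. o -> e, u -> i / F C0 _: no change
surface: dbolugav


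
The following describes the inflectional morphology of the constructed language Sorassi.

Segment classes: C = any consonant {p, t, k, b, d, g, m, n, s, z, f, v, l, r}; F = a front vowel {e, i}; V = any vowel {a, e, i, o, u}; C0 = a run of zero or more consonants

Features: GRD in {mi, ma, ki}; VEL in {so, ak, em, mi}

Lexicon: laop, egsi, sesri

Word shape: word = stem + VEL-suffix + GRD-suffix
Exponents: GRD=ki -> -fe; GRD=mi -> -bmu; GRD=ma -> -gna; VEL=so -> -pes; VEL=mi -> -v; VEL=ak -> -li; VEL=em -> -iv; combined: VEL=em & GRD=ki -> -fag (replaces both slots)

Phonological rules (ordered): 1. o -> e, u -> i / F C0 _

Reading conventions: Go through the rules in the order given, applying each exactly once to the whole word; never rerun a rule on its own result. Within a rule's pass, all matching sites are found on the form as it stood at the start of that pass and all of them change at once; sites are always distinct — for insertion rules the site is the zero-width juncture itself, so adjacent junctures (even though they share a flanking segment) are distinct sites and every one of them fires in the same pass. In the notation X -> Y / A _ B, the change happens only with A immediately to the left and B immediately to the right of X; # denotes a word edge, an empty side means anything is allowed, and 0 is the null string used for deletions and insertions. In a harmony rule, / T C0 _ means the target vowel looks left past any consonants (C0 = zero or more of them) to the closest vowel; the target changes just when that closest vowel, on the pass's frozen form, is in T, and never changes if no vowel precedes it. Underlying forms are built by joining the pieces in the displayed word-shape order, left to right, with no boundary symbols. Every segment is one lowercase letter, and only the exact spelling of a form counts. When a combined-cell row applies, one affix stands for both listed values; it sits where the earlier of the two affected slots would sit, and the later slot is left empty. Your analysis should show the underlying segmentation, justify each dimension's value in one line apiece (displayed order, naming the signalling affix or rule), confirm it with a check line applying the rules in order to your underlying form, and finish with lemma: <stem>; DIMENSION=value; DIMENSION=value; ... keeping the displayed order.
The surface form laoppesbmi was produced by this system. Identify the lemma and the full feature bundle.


underlying: laop-pes-bmu
GRD=mi - signalled by the affix -bmu
VEL=so - signalled by the affix -pes
check: laoppesbmu -> laoppesbmi
lemma: laop; GRD=mi; VEL=so


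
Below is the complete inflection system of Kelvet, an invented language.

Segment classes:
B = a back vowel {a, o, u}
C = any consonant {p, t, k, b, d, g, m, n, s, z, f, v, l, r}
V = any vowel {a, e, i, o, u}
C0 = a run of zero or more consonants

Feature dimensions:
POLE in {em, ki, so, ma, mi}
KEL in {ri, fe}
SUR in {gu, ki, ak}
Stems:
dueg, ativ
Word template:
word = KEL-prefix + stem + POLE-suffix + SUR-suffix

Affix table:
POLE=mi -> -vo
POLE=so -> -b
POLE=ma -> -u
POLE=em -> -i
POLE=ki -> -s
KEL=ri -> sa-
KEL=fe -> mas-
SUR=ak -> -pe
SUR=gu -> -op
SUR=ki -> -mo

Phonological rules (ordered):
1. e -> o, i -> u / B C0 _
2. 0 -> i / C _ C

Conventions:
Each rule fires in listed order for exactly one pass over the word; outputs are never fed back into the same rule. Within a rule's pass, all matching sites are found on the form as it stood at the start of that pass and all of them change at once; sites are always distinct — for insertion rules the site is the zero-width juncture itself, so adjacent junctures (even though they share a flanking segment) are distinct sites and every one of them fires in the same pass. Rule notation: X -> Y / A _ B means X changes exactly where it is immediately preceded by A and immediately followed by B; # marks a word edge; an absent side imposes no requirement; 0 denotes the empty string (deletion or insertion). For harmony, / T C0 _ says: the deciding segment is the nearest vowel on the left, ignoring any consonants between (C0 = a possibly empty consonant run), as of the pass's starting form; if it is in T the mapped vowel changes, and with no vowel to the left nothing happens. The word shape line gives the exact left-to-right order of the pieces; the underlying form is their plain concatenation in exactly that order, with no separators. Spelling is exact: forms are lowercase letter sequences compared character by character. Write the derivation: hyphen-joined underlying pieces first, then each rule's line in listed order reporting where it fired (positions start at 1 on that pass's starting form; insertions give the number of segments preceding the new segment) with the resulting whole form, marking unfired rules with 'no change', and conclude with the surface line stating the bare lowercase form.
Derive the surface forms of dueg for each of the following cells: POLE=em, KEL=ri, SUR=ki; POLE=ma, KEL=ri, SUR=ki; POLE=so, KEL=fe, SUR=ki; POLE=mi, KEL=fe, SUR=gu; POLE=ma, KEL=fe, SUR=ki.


cell POLE=em, KEL=ri, SUR=ki:
underlying: sa-dueg-i-mo
1. e -> o, i -> u / B C0 _: fires at position(s) 5: saduogimo
2. 0 -> i / C _ C: no change
surface: saduogimo

cell POLE=ma, KEL=ri, SUR=ki:
underlying: sa-dueg-u-mo
1. e -> o, i -> u / B C0 _: fires at position(s) 5: saduogumo
2. 0 -> i / C _ C: no change
surface: saduogumo

cell POLE=so, KEL=fe, SUR=ki:
underlying: mas-dueg-b-mo
1. e -> o, i -> u / B C0 _: fires at position(s) 6: masduogbmo
2. 0 -> i / C _ C: inserts after position(s) 3, 7, 8: masiduogibimo
surface: masiduogibimo

cell POLE=mi, KEL=fe, SUR=gu:
underlying: mas-dueg-vo-op
1. e -> o, i -> u / B C0 _: fires at position(s) 6: masduogvoop
2. 0 -> i / C _ C: inserts after position(s) 3, 7: masiduogivoop
surface: masiduogivoop

cell POLE=ma, KEL=fe, SUR=ki:
underlying: mas-dueg-u-mo
1. e -> o, i -> u / B C0 _: fires at position(s) 6: masduogumo
2. 0 -> i / C _ C: inserts after position(s) 3: masiduogumo
surface: masiduogumo


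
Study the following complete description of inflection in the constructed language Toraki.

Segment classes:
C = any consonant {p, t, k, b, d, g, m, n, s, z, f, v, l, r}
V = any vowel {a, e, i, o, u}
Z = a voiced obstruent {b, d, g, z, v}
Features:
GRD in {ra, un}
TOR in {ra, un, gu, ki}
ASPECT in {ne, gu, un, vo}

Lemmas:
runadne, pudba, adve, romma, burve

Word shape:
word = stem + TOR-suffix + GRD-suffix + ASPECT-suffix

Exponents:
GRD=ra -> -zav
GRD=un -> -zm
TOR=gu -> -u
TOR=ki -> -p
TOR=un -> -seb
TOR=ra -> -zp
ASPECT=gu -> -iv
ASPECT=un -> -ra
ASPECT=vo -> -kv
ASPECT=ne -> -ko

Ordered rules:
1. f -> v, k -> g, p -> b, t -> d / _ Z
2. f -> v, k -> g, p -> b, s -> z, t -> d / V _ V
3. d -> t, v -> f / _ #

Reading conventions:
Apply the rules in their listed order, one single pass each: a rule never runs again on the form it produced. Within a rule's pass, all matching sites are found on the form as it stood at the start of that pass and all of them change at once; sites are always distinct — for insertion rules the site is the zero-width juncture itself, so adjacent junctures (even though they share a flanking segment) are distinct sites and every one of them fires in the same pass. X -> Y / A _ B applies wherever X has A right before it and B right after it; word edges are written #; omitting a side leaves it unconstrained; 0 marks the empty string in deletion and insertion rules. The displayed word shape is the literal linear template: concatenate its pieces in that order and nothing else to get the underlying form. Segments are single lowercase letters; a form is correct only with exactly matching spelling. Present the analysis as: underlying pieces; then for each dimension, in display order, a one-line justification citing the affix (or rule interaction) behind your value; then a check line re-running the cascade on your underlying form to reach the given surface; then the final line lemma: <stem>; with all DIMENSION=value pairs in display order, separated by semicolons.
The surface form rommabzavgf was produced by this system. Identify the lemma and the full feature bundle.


underlying: romma-p-zav-kv
GRD=ra - signalled by the affix -zav
TOR=ki - signalled by the affix -p
ASPECT=vo - signalled by the affix -kv
check: rommapzavkv -> rommabzavgv -> rommabzavgv -> rommabzavgf
lemma: romma; GRD=ra; TOR=ki; ASPECT=vo


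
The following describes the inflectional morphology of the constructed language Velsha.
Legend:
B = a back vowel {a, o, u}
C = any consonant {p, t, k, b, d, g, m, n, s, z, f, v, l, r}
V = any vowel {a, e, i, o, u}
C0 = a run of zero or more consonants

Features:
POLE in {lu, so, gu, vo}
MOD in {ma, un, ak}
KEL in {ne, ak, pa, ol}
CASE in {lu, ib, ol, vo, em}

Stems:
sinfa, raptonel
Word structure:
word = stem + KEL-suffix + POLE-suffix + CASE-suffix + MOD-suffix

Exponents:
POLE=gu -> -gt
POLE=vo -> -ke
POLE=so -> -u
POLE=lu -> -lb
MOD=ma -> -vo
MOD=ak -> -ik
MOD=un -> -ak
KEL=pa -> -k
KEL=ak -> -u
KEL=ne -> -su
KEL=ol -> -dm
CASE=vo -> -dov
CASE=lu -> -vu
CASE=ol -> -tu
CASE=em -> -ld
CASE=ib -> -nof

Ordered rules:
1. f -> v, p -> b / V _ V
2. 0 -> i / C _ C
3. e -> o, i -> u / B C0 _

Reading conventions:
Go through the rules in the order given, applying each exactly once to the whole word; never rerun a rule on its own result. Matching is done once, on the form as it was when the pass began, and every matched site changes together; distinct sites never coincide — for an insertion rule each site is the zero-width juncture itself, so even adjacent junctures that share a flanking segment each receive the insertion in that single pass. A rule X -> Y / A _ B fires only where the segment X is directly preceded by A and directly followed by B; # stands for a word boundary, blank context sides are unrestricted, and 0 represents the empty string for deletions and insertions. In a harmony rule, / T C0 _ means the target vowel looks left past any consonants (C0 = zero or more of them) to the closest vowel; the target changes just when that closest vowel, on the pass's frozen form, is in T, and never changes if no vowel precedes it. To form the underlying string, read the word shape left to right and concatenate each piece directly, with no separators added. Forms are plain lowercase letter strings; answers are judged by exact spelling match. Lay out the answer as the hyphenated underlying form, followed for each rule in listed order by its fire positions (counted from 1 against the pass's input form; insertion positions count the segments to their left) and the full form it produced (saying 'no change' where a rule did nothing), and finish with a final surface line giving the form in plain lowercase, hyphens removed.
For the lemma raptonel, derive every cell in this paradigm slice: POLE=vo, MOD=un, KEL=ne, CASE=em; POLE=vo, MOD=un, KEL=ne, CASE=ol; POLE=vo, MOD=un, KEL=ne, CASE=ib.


cell POLE=vo, MOD=un, KEL=ne, CASE=em:
underlying: raptonel-su-ke-ld-ak
1. f -> v, p -> b / V _ V: no change
2. 0 -> i / C _ C: inserts after position(s) 3, 8, 13: rapitonelisukelidak
3. e -> o, i -> u / B C0 _: fires at position(s) 4, 8, 14: raputonolisukolidak
surface: raputonolisukolidak

cell POLE=vo, MOD=un, KEL=ne, CASE=ol:
underlying: raptonel-su-ke-tu-ak
1. f -> v, p -> b / V _ V: no change
2. 0 -> i / C _ C: inserts after position(s) 3, 8: rapitonelisuketuak
3. e -> o, i -> u / B C0 _: fires at position(s) 4, 8, 14: raputonolisukotuak
surface: raputonolisukotuak

cell POLE=vo, MOD=un, KEL=ne, CASE=ib:
underlying: raptonel-su-ke-nof-ak
1. f -> v, p -> b / V _ V: fires at position(s) 15: raptonelsukenovak
2. 0 -> i / C _ C: inserts after position(s) 3, 8: rapitonelisukenovak
3. e -> o, i -> u / B C0 _: fires at position(s) 4, 8, 14: raputonolisukonovak
surface: raputonolisukonovak


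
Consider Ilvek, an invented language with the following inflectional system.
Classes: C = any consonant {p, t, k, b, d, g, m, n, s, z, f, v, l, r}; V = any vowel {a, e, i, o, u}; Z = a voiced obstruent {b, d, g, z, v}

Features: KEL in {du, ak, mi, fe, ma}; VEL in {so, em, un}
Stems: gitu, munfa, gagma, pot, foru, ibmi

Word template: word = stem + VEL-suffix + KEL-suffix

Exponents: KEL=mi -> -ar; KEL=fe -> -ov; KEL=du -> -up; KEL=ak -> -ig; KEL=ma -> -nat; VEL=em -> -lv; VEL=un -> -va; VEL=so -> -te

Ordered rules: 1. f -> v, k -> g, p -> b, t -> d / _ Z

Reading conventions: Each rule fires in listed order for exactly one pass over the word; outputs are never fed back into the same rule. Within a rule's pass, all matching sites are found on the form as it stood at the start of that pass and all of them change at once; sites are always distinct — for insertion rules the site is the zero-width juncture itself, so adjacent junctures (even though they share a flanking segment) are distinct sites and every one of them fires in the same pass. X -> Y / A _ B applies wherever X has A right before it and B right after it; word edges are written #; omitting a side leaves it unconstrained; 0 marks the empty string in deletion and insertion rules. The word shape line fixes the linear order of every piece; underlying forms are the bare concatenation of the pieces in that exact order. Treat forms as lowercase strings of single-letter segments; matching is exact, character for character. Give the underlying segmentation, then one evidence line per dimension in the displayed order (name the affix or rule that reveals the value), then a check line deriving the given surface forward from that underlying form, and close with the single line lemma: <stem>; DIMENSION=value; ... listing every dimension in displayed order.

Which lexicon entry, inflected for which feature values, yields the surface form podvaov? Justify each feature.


underlying: pot-va-ov
KEL=fe - signalled by the affix -ov
VEL=un - signalled by the affix -va
check: potvaov -> podvaov
lemma: pot; KEL=fe; VEL=un


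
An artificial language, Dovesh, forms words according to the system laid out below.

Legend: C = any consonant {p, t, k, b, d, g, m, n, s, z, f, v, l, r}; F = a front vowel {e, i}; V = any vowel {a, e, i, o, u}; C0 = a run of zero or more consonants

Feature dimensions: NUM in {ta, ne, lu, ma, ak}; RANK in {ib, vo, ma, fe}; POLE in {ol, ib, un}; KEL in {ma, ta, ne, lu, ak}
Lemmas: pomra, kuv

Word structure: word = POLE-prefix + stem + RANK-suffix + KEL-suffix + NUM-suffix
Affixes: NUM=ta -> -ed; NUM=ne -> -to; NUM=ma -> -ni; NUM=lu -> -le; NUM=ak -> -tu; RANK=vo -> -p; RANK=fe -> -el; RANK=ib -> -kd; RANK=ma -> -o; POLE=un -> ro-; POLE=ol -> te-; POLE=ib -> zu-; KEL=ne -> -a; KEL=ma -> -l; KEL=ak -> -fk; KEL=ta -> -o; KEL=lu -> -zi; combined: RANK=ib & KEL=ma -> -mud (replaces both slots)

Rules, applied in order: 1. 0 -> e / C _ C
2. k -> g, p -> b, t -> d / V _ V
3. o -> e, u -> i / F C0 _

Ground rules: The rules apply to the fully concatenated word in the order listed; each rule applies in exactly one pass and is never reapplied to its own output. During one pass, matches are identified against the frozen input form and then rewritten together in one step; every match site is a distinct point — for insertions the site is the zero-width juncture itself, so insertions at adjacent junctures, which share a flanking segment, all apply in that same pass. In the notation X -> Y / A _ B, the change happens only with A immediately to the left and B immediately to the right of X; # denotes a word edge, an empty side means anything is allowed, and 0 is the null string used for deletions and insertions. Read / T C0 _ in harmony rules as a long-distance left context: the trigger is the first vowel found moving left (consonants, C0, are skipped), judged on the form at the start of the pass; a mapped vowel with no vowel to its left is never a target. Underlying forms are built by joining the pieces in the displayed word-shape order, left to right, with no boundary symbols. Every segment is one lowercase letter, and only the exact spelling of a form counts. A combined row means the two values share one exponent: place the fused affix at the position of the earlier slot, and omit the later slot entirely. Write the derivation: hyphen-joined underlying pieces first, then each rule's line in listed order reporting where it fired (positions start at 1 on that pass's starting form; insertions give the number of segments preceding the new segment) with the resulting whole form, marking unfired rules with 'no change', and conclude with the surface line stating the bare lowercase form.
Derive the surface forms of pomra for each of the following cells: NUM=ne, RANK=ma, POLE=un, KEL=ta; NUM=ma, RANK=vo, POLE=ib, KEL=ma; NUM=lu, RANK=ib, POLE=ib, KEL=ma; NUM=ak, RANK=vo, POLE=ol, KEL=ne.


cell NUM=ne, RANK=ma, POLE=un, KEL=ta:
underlying: ro-pomra-o-o-to
1. 0 -> e / C _ C: inserts after position(s) 5: ropomeraooto
2. k -> g, p -> b, t -> d / V _ V: fires at position(s) 3, 11: robomeraoodo
3. o -> e, u -> i / F C0 _: no change
surface: robomeraoodo

cell NUM=ma, RANK=vo, POLE=ib, KEL=ma:
underlying: zu-pomra-p-l-ni
1. 0 -> e / C _ C: inserts after position(s) 5, 8, 9: zupomerapeleni
2. k -> g, p -> b, t -> d / V _ V: fires at position(s) 3, 9: zubomerabeleni
3. o -> e, u -> i / F C0 _: no change
surface: zubomerabeleni

cell NUM=lu, RANK=ib, POLE=ib, KEL=ma:
underlying: zu-pomra-mud-le
1. 0 -> e / C _ C: inserts after position(s) 5, 10: zupomeramudele
2. k -> g, p -> b, t -> d / V _ V: fires at position(s) 3: zubomeramudele
3. o -> e, u -> i / F C0 _: no change
surface: zubomeramudele

cell NUM=ak, RANK=vo, POLE=ol, KEL=ne:
underlying: te-pomra-p-a-tu
1. 0 -> e / C _ C: inserts after position(s) 5: tepomerapatu
2. k -> g, p -> b, t -> d / V _ V: fires at position(s) 3, 9, 11: tebomerabadu
3. o -> e, u -> i / F C0 _: fires at position(s) 4: tebemerabadu
surface: tebemerabadu


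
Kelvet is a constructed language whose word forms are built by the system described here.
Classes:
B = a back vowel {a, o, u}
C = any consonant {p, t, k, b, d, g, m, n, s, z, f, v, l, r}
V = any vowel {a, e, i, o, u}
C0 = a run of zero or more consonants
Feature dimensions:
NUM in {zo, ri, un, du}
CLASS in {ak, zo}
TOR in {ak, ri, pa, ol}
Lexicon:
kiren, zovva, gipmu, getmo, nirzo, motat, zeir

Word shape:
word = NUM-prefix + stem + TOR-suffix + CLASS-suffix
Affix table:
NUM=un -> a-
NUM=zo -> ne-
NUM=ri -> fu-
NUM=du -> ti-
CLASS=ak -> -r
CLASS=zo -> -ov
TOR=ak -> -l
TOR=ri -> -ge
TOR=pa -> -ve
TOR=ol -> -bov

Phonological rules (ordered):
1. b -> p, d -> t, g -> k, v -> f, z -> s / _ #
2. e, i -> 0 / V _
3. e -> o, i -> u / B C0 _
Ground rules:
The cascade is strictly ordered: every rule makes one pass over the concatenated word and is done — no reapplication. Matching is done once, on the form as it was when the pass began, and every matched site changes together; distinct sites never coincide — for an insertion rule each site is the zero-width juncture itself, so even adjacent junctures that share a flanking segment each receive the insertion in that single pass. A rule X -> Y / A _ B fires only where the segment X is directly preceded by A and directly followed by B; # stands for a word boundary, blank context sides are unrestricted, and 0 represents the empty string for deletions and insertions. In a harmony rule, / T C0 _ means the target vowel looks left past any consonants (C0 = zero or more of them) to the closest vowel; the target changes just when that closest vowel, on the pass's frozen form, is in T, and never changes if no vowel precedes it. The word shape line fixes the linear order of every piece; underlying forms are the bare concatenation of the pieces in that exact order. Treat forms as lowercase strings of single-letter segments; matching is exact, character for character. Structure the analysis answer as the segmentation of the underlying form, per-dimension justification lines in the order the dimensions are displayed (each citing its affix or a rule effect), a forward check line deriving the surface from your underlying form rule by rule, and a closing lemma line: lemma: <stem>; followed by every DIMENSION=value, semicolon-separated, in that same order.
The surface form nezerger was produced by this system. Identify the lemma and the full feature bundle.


underlying: ne-zeir-ge-r
NUM=zo - signalled by the affix ne-
CLASS=ak - signalled by the affix -r
TOR=ri - signalled by the affix -ge
check: nezeirger -> nezeirger -> nezerger -> nezerger
lemma: zeir; NUM=zo; CLASS=ak; TOR=ri


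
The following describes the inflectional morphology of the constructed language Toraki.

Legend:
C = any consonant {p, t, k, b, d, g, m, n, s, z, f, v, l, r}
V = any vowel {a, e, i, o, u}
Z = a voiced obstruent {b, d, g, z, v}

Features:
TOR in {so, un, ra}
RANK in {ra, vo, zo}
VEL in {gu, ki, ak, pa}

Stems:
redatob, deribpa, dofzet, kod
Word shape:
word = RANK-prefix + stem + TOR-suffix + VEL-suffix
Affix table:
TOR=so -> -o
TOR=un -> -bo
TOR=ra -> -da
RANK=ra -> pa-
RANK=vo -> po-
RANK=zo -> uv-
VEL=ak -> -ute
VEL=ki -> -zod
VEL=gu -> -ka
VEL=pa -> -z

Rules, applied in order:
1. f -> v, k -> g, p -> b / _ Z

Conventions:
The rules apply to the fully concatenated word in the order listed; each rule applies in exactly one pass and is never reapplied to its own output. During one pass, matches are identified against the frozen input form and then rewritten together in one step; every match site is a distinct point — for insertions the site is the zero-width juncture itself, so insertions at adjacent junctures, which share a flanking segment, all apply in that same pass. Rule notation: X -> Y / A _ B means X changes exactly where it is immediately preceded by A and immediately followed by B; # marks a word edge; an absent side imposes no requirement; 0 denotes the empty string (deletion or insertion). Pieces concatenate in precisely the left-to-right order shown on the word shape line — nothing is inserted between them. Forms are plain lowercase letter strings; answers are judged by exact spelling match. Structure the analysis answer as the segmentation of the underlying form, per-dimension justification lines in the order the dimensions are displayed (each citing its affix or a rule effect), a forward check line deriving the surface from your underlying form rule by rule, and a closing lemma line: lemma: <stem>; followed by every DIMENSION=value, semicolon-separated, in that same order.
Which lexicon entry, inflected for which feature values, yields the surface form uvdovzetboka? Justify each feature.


underlying: uv-dofzet-bo-ka
TOR=un - signalled by the affix -bo
RANK=zo - signalled by the affix uv-
VEL=gu - signalled by the affix -ka
check: uvdofzetboka -> uvdovzetboka
lemma: dofzet; TOR=un; RANK=zo; VEL=gu


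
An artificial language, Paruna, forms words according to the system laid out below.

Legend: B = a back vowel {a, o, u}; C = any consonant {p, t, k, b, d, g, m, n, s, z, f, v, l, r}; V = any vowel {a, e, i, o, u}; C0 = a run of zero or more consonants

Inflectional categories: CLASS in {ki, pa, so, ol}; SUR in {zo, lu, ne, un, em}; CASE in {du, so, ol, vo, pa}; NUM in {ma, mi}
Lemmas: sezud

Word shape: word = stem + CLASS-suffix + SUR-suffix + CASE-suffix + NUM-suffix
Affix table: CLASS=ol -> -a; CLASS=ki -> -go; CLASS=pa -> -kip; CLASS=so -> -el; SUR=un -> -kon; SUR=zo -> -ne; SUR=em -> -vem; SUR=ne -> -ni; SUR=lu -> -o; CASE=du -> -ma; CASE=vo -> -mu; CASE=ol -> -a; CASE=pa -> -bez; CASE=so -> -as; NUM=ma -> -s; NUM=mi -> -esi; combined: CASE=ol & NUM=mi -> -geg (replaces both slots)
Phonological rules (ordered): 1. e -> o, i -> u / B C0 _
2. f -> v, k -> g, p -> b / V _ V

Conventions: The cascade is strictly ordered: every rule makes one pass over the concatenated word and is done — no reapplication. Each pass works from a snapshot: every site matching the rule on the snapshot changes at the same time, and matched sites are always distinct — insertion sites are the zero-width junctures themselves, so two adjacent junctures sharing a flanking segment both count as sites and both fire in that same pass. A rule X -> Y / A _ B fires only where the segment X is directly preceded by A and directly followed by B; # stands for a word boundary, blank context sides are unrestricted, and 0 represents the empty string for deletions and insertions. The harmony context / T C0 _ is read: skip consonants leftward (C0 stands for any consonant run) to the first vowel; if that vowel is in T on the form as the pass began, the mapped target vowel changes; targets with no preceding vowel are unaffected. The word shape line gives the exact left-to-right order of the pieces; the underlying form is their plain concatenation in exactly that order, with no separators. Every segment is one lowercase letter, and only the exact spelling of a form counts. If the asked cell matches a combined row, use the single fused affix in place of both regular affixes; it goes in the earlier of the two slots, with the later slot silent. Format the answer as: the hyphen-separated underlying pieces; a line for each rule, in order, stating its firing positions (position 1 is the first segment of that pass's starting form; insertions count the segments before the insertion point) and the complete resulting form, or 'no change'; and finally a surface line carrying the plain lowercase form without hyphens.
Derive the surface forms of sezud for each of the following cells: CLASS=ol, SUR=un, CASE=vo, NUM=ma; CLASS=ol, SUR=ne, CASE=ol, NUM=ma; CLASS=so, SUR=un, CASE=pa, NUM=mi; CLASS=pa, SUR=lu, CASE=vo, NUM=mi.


cell CLASS=ol, SUR=un, CASE=vo, NUM=ma:
underlying: sezud-a-kon-mu-s
1. e -> o, i -> u / B C0 _: no change
2. f -> v, k -> g, p -> b / V _ V: fires at position(s) 7: sezudagonmus
surface: sezudagonmus

cell CLASS=ol, SUR=ne, CASE=ol, NUM=ma:
underlying: sezud-a-ni-a-s
1. e -> o, i -> u / B C0 _: fires at position(s) 8: sezudanuas
2. f -> v, k -> g, p -> b / V _ V: no change
surface: sezudanuas

cell CLASS=so, SUR=un, CASE=pa, NUM=mi:
underlying: sezud-el-kon-bez-esi
1. e -> o, i -> u / B C0 _: fires at position(s) 6, 12: sezudolkonbozesi
2. f -> v, k -> g, p -> b / V _ V: no change
surface: sezudolkonbozesi

cell CLASS=pa, SUR=lu, CASE=vo, NUM=mi:
underlying: sezud-kip-o-mu-esi
1. e -> o, i -> u / B C0 _: fires at position(s) 7, 12: sezudkupomuosi
2. f -> v, k -> g, p -> b / V _ V: fires at position(s) 8: sezudkubomuosi
surface: sezudkubomuosi


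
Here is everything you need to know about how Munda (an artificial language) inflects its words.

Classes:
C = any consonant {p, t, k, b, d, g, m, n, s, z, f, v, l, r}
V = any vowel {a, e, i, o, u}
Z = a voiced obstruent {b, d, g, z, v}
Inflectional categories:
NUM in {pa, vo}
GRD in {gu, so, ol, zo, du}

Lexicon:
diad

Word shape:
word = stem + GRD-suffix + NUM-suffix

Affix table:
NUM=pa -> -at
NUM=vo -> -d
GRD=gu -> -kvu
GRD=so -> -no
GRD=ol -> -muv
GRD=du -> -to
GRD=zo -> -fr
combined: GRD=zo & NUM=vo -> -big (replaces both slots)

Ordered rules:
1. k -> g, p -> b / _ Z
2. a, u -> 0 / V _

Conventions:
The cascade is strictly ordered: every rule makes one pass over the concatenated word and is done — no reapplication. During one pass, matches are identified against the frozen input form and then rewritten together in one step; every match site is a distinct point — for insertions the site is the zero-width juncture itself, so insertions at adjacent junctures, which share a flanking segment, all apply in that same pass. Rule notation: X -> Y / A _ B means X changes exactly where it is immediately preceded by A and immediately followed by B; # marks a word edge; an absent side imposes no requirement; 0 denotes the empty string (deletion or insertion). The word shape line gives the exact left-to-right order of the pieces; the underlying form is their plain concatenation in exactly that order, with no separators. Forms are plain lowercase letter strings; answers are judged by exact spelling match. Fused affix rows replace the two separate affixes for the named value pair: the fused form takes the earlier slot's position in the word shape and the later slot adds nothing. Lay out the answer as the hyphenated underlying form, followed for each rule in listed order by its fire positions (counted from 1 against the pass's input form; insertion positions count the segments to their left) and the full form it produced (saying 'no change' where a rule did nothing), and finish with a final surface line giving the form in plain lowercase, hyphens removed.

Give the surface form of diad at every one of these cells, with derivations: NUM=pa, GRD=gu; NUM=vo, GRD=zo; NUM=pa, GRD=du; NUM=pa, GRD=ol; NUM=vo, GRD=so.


cell NUM=pa, GRD=gu:
underlying: diad-kvu-at
1. k -> g, p -> b / _ Z: fires at position(s) 5: diadgvuat
2. a, u -> 0 / V _: fires at position(s) 3, 8: didgvut
surface: didgvut

cell NUM=vo, GRD=zo:
underlying: diad-big
1. k -> g, p -> b / _ Z: no change
2. a, u -> 0 / V _: fires at position(s) 3: didbig
surface: didbig

cell NUM=pa, GRD=du:
underlying: diad-to-at
1. k -> g, p -> b / _ Z: no change
2. a, u -> 0 / V _: fires at position(s) 3, 7: didtot
surface: didtot

cell NUM=pa, GRD=ol:
underlying: diad-muv-at
1. k -> g, p -> b / _ Z: no change
2. a, u -> 0 / V _: fires at position(s) 3: didmuvat
surface: didmuvat

cell NUM=vo, GRD=so:
underlying: diad-no-d
1. k -> g, p -> b / _ Z: no change
2. a, u -> 0 / V _: fires at position(s) 3: didnod
surface: didnod
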